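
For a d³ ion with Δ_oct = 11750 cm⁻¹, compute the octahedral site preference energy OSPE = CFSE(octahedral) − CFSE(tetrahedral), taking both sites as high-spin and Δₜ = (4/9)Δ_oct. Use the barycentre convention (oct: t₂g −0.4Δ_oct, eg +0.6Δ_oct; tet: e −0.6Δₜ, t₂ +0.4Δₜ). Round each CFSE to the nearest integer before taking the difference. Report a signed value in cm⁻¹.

In an octahedral site d³ (HS) is t2g^3 e_g^0, giving CFSE(oct) = -1.2Δ_oct = -14100 cm⁻¹.
In a tetrahedral site the filling is e^2 t2^1: CFSE(tet) = -0.8Δₜ = -0.8 × (4/9)(11750) = -4178 cm⁻¹.
OSPE = -14100 − (-4178) = -9922 cm⁻¹.

-9922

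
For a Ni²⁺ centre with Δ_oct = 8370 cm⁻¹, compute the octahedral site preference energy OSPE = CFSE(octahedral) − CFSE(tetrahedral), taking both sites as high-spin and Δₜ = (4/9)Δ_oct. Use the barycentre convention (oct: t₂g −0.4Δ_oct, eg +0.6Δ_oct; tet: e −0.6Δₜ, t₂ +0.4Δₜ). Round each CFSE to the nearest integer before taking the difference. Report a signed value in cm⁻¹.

Group 10 minus oxidation state +2 gives a d⁸ configuration for Ni²⁺.
In an octahedral site d⁸ (HS) is t₂g⁶ eg², giving CFSE(oct) = -1.2Δ_oct = -10044 cm⁻¹.
Tetrahedral e⁴ t₂⁴ gives -0.8Δₜ = -0.8 × (4/9) × 8370 = -2976 cm⁻¹.
OSPE = -10044 − (-2976) = -7068 cm⁻¹.

-7068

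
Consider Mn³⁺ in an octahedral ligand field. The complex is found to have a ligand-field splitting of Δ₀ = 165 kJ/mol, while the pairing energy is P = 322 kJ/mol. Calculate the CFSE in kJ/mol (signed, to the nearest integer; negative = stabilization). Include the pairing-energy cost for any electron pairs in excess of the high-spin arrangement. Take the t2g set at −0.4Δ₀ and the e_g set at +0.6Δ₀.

Mn sits in group 7; removing 3 electrons leaves Mn³⁺ with 7 − 3 = 4 d electrons.
Here Δ₀ < P (165 < 322), so the high-spin state is favoured.
That gives t2g^3 e_g^1.
Orbital CFSE = -0.6Δ₀ = -0.6 × 165 = -99 kJ/mol.
High-spin has no excess pairs, so no pairing correction applies.

-99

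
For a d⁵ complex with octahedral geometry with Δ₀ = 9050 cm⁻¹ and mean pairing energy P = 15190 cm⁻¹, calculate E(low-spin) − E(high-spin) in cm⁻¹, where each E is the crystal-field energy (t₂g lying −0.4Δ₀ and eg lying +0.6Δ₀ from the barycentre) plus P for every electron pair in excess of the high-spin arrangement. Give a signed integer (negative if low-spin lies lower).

12280

In the high-spin limit (t₂g³ eg²) the orbital term is 0.0Δ₀ = 0 cm⁻¹, with no excess pairing.
Low-spin: t₂g⁵ eg⁰, orbital CFSE = -2.0Δ₀ = -18100 cm⁻¹; plus 2 excess pairs × P = +30380 cm⁻¹; total 12280 cm⁻¹.
E(LS) − E(HS) = 12280 − (0) = 12280 cm⁻¹.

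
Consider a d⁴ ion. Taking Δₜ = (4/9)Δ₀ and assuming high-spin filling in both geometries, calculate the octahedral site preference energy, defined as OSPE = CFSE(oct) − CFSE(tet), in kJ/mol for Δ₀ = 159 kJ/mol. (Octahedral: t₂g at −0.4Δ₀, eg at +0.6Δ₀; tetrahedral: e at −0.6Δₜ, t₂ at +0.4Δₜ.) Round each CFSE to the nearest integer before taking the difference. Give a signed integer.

In an octahedral site d⁴ (HS) is t₂g³ eg¹, giving CFSE(oct) = -0.6Δ₀ = -95 kJ/mol.
Tetrahedral e² t₂² gives -0.4Δₜ = -0.4 × (4/9) × 159 = -28 kJ/mol.
OSPE = CFSE(oct) − CFSE(tet) = -95 − (-28) = -67 kJ/mol.

-67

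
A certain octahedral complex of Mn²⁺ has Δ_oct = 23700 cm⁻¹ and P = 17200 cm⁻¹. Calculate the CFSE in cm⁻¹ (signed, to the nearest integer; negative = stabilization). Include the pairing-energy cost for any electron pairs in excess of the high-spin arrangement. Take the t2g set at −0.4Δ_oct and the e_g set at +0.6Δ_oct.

-13000

Mn sits in group 7; removing 2 electrons leaves Mn²⁺ with 7 − 2 = 5 d electrons.
Since Δ_oct = 23700 cm⁻¹ > P = 17200 cm⁻¹, the complex adopts the low-spin configuration.
Filling d⁵ accordingly: t2g^5 e_g^0.
Orbital CFSE = -2.0Δ_oct = -2.0 × 23700 = -47400 cm⁻¹.
Excess pairs vs high-spin: 2 − 0 = 2; pairing cost = +34400 cm⁻¹.
Net CFSE = -47400 + 34400 = -13000 cm⁻¹.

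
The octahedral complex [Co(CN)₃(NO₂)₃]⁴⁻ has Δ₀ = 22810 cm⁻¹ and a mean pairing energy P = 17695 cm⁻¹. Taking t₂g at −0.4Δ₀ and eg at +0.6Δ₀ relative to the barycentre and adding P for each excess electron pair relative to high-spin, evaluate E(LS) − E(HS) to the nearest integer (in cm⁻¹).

-5115

Ligand charges: 3×(-1) from CN⁻ and 3×(-1) from NO₂⁻ sum to -6; with overall charge -4, Co is +2.
Co²⁺: group 9, so d-count = 9 − 2 = 7.
In the high-spin limit (t₂g⁵ eg²) the orbital term is -0.8Δ₀ = -18248 cm⁻¹, with no excess pairing.
Low-spin: t₂g⁶ eg¹, orbital CFSE = -1.8Δ₀ = -41058 cm⁻¹; plus 1 excess pair × P = +17695 cm⁻¹; total -23363 cm⁻¹.
Thus E(LS) − E(HS) = -5115 cm⁻¹.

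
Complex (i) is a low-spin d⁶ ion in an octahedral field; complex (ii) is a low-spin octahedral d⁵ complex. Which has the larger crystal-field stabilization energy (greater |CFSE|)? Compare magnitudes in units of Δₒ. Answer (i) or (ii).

(i): t₂g⁶ eg⁰, CFSE = -2.4Δₒ.
(ii): t₂g⁵ eg⁰, CFSE = -2.0Δₒ.
So (i) has the larger |CFSE|.

(i)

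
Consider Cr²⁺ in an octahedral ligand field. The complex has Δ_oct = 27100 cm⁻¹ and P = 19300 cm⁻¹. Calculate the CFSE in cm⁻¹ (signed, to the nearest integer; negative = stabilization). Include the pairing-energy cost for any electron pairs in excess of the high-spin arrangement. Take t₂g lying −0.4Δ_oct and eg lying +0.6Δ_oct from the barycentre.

-24060

Cr is in group 6, so Cr²⁺ is d⁴ (6 − 2 = 4).
With Δ_oct > P the complex is low-spin.
Configuration: t₂g⁴ eg⁰.
Orbital CFSE = -1.6Δ_oct = -1.6 × 27100 = -43360 cm⁻¹.
Excess pairs vs high-spin: 1 − 0 = 1; pairing cost = +19300 cm⁻¹.
Net CFSE = -43360 + 19300 = -24060 cm⁻¹.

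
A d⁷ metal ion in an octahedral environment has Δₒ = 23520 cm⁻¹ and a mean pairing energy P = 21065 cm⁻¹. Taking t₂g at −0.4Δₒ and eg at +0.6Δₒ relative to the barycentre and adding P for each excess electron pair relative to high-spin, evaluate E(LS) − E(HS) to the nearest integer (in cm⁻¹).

High-spin: t₂g⁵ eg², CFSE = -0.8Δₒ = -18816 cm⁻¹.
Low-spin: t₂g⁶ eg¹, orbital CFSE = -1.8Δₒ = -42336 cm⁻¹; plus 1 excess pair × P = +21065 cm⁻¹; total -21271 cm⁻¹.
E(LS) − E(HS) = -21271 − (-18816) = -2455 cm⁻¹.

-2455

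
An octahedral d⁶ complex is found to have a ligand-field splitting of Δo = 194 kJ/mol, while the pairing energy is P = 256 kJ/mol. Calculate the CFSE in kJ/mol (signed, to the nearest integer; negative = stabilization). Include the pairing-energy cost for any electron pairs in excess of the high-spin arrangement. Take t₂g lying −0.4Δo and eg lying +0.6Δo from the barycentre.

-78

With Δo < P the complex is high-spin.
Filling d⁶ accordingly: t₂g⁴ eg².
Orbital CFSE = -0.4Δo = -0.4 × 194 = -78 kJ/mol.
High-spin has no excess pairs, so no pairing correction applies.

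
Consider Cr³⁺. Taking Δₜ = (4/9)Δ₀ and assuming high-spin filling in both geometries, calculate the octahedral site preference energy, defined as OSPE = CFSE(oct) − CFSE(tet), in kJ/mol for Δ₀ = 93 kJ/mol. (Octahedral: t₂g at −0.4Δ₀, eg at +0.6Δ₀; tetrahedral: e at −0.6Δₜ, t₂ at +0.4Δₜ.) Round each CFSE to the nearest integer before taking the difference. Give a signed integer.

Cr is in group 6, so Cr³⁺ is d³ (6 − 3 = 3).
Octahedral high-spin t2g^3 e_g^0: CFSE = -1.2 × 93 = -112 kJ/mol.
Tetrahedral e^2 t2^1 gives -0.8Δₜ = -0.8 × (4/9) × 93 = -33 kJ/mol.
OSPE = CFSE(oct) − CFSE(tet) = -112 − (-33) = -79 kJ/mol.

-79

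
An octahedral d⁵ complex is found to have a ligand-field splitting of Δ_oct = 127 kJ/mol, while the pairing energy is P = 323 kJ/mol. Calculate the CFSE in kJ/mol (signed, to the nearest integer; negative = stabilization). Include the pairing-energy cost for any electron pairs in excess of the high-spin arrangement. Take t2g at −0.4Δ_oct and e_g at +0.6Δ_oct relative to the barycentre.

With Δ_oct < P the complex is high-spin.
Configuration: t2g^3 e_g^2.
Orbital CFSE = 0.0Δ_oct = 0.0 × 127 = 0 kJ/mol.
High-spin has no excess pairs, so no pairing correction applies.

0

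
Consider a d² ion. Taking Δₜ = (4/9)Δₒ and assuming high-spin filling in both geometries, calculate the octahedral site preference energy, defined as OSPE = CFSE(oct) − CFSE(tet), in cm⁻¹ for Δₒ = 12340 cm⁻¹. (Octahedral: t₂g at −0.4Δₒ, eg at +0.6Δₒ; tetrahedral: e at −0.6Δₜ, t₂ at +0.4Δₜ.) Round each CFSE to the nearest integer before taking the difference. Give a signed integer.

In an octahedral site d² (HS) is t₂g² eg⁰, giving CFSE(oct) = -0.8Δₒ = -9872 cm⁻¹.
Tetrahedral: e² t₂⁰, CFSE = 2(−0.6) + 0(+0.4) = -1.2Δₜ = -1.2 × (4/9) × 12340 = -6581 cm⁻¹.
OSPE = -9872 − (-6581) = -3291 cm⁻¹.

-3291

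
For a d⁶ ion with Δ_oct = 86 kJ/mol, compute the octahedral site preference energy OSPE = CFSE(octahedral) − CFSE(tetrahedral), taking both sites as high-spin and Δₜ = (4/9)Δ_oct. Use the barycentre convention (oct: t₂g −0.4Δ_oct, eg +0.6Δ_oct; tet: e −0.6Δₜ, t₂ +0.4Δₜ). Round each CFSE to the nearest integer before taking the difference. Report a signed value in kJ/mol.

Octahedral (high-spin): t₂g⁴ eg², CFSE = 4(−0.4) + 2(+0.6) = -0.4Δ_oct = -0.4 × 86 = -34 kJ/mol.
Tetrahedral: e³ t₂³, CFSE = 3(−0.6) + 3(+0.4) = -0.6Δₜ = -0.6 × (4/9) × 86 = -23 kJ/mol.
Subtracting, OSPE = -34 − (-23) = -11 kJ/mol.

-11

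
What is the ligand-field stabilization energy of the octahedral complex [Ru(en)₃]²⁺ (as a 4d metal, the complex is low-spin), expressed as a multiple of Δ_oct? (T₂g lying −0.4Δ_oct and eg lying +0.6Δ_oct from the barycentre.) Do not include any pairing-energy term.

-2.4 Δ_oct

en is neutral, so the +2 overall charge sits on Ru: oxidation state +2.
Ru²⁺: group 8, so d-count = 8 − 2 = 6.
Configuration: t₂g⁶ eg⁰.
CFSE = 6(-0.4Δ_oct) + 0(0.6Δ_oct) = -2.4Δ_oct + 0.0Δ_oct = -2.4Δ_oct.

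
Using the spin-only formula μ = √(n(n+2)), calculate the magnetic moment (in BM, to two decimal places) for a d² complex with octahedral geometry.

For octahedral d² the high- and low-spin configurations coincide.
Configuration: t2g^2 e_g^0 → 2 unpaired electrons.
μ(spin-only) = √[2(2+2)] = √8 ≈ 2.83 BM.

2.83 BM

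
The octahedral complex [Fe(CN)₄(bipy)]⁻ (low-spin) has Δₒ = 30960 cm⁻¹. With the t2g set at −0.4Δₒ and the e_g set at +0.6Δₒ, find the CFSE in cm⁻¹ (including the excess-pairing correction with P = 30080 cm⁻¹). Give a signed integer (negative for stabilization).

-1760

Ligand charges: 4×(-1) from CN⁻ and 1×(+0) from bipy sum to -4; with overall charge -1, Fe is +3.
Fe³⁺: group 8, so d-count = 8 − 3 = 5.
Electron filling gives t2g^5 e_g^0.
The orbital stabilization is -2.0Δₒ = -2.0 × 30960 = -61920 cm⁻¹.
Relative to high-spin t2g^3 e_g^2 (0 paired), the low-spin configuration has 2 additional pairs, contributing +2 × 30080 = +60160 cm⁻¹.
Overall CFSE = -61920 + 60160 = -1760 cm⁻¹.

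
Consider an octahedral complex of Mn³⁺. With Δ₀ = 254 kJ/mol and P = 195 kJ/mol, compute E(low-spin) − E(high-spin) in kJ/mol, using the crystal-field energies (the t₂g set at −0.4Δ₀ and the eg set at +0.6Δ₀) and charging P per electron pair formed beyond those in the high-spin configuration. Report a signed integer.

-59

Group 7 minus oxidation state +3 gives a d⁴ configuration for Mn³⁺.
High-spin: t₂g³ eg¹, CFSE = -0.6Δ₀ = -152 kJ/mol.
Low-spin: t₂g⁴ eg⁰, orbital CFSE = -1.6Δ₀ = -406 kJ/mol; plus 1 excess pair × P = +195 kJ/mol; total -211 kJ/mol.
E(LS) − E(HS) = -211 − (-152) = -59 kJ/mol.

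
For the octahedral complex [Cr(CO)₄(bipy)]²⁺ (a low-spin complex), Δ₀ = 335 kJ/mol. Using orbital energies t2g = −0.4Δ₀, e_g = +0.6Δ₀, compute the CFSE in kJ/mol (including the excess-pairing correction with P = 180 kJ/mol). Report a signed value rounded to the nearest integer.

Ligand charges: 4×(+0) from CO and 1×(+0) from bipy sum to +0; with overall charge +2, Cr is +2.
Cr sits in group 6; removing 2 electrons leaves Cr²⁺ with 6 − 2 = 4 d electrons.
The d⁴ electrons fill as t2g^4 e_g^0.
The orbital stabilization is -1.6Δ₀ = -1.6 × 335 = -536 kJ/mol.
Relative to high-spin t2g^3 e_g^1 (0 paired), the low-spin configuration has 1 additional pair, contributing +1 × 180 = +180 kJ/mol.
Combining: -536 + 180 = -356 kJ/mol.

-356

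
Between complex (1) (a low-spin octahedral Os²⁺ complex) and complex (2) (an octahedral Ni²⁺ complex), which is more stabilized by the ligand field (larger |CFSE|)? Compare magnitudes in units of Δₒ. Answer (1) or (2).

(1)

(1): Group 8 minus oxidation state +2 gives a d⁶ configuration for Os²⁺; t2g^6 e_g^0, CFSE = -2.4Δₒ.
(2): Group 10 minus oxidation state +2 gives a d⁸ configuration for Ni²⁺; t₂g⁶ eg², CFSE = -1.2Δₒ.
So (1) has the larger |CFSE|.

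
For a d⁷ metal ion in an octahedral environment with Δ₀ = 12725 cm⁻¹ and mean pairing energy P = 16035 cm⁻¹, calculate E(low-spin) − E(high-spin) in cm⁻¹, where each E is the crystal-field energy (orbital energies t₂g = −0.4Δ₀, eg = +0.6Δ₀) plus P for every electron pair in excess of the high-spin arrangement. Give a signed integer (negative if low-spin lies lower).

High-spin d⁷ fills as t₂g⁵ eg² with CFSE 5(−0.4) + 2(+0.6) = -0.8Δ₀ = -10180 cm⁻¹.
For low-spin the configuration is t₂g⁶ eg¹: orbital energy -1.8 × 12725 = -22905 cm⁻¹, and 1 additional pair relative to high-spin adds 16035 cm⁻¹, giving -6870 cm⁻¹.
Thus E(LS) − E(HS) = 3310 cm⁻¹.

3310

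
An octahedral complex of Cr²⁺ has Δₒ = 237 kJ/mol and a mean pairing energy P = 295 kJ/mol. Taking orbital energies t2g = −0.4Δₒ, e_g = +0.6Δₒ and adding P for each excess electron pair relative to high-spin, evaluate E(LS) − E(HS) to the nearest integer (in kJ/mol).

Cr²⁺: group 6, so d-count = 6 − 2 = 4.
High-spin d⁴ fills as t2g^3 e_g^1 with CFSE 3(−0.4) + 1(+0.6) = -0.6Δₒ = -142 kJ/mol.
For low-spin the configuration is t2g^4 e_g^0: orbital energy -1.6 × 237 = -379 kJ/mol, and 1 additional pair relative to high-spin adds 295 kJ/mol, giving -84 kJ/mol.
The difference is -84 − (-142) = 58 kJ/mol, so high-spin lies lower.

58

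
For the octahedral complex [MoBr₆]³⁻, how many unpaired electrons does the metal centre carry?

3

Each Br⁻ contributes -1; 6 × (-1) = -6. With overall charge -3, Mo is in the +3 oxidation state.
Group 6 minus oxidation state +3 gives a d³ configuration for Mo³⁺.
Configuration: t₂g³ eg⁰, giving 3 unpaired electrons.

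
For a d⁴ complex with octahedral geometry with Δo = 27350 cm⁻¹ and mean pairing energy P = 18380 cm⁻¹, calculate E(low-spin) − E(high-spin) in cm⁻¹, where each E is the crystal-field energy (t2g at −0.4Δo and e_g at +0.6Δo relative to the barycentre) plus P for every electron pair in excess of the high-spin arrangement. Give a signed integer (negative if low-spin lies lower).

In the high-spin limit (t2g^3 e_g^1) the orbital term is -0.6Δo = -16410 cm⁻¹, with no excess pairing.
For low-spin the configuration is t2g^4 e_g^0: orbital energy -1.6 × 27350 = -43760 cm⁻¹, and 1 additional pair relative to high-spin adds 18380 cm⁻¹, giving -25380 cm⁻¹.
E(LS) − E(HS) = -25380 − (-16410) = -8970 cm⁻¹.

-8970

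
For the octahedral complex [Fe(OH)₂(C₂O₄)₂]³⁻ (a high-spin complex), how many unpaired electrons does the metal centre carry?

5

Ligand charges: 2×(-1) from OH⁻ and 2×(-2) from C₂O₄²⁻ sum to -6; with overall charge -3, Fe is +3.
Group 8 minus oxidation state +3 gives a d⁵ configuration for Fe³⁺.
Configuration: t₂g³ eg², giving 5 unpaired electrons.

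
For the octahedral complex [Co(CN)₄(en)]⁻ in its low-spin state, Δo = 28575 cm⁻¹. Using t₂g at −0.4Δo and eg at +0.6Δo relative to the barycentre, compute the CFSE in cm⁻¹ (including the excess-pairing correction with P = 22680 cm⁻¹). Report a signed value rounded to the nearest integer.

-23220

Ligand charges: 4×(-1) from CN⁻ and 1×(+0) from en sum to -4; with overall charge -1, Co is +3.
Co is in group 9, so Co³⁺ is d⁶ (9 − 3 = 6).
Configuration: t₂g⁶ eg⁰.
CFSE(orbital) = 6×(-0.4Δo) + 0×(0.6Δo) = -2.4Δo; with Δo = 28575 cm⁻¹ that is -68580 cm⁻¹.
High-spin d⁶ would be t₂g⁴ eg² with 1 pair; low-spin has 3, so 2 excess pairs cost +2P = +45360 cm⁻¹.
Combining: -68580 + 45360 = -23220 cm⁻¹.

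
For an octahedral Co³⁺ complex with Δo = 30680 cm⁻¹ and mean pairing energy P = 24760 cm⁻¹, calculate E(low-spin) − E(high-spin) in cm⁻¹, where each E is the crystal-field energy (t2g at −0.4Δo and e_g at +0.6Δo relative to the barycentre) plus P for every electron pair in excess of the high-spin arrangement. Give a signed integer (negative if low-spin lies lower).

Group 9 minus oxidation state +3 gives a d⁶ configuration for Co³⁺.
High-spin d⁶ fills as t2g^4 e_g^2 with CFSE 4(−0.4) + 2(+0.6) = -0.4Δo = -12272 cm⁻¹.
Low-spin: t2g^6 e_g^0, orbital CFSE = -2.4Δo = -73632 cm⁻¹; plus 2 excess pairs × P = +49520 cm⁻¹; total -24112 cm⁻¹.
The difference is -24112 − (-12272) = -11840 cm⁻¹, so low-spin lies lower.

-11840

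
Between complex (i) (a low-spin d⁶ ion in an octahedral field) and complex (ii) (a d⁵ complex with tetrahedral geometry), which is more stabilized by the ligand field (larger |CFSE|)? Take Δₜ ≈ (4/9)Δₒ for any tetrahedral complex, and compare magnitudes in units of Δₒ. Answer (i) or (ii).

(i): t₂g⁶ eg⁰, CFSE = -2.4Δₒ.
(ii): With tetrahedral geometry the complex is necessarily high-spin; e^2 t2^3, CFSE = 0.0Δₜ ≈ 0.00Δₒ.
So (i) has the larger |CFSE|.

(i)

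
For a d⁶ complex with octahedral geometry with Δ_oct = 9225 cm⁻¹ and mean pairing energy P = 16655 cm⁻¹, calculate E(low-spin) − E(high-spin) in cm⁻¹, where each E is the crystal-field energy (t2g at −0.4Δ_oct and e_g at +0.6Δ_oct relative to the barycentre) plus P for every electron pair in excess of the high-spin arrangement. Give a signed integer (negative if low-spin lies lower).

14860

High-spin: t2g^4 e_g^2, CFSE = -0.4Δ_oct = -3690 cm⁻¹.
For low-spin the configuration is t2g^6 e_g^0: orbital energy -2.4 × 9225 = -22140 cm⁻¹, and 2 additional pairs relative to high-spin add 33310 cm⁻¹, giving 11170 cm⁻¹.
Thus E(LS) − E(HS) = 14860 cm⁻¹.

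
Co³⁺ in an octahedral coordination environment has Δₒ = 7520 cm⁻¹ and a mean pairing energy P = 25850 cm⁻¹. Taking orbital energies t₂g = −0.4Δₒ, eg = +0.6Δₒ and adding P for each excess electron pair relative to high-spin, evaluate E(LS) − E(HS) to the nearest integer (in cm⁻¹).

Group 9 minus oxidation state +3 gives a d⁶ configuration for Co³⁺.
High-spin: t₂g⁴ eg², CFSE = -0.4Δₒ = -3008 cm⁻¹.
For low-spin the configuration is t₂g⁶ eg⁰: orbital energy -2.4 × 7520 = -18048 cm⁻¹, and 2 additional pairs relative to high-spin add 51700 cm⁻¹, giving 33652 cm⁻¹.
The difference is 33652 − (-3008) = 36660 cm⁻¹, so high-spin lies lower.

36660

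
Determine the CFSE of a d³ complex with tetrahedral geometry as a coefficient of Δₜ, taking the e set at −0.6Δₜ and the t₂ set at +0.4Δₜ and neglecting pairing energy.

-0.8 Δₜ

With tetrahedral geometry the complex is necessarily high-spin.
Configuration: e² t₂¹.
CFSE = 2(-0.6Δₜ) + 1(0.4Δₜ) = -1.2Δₜ + 0.4Δₜ = -0.8Δₜ.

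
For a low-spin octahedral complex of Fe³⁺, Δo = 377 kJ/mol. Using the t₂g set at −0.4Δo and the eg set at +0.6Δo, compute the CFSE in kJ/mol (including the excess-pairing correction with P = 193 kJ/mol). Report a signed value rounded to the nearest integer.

Fe³⁺: group 8, so d-count = 8 − 3 = 5.
The d⁵ electrons fill as t₂g⁵ eg⁰.
The orbital stabilization is -2.0Δo = -2.0 × 377 = -754 kJ/mol.
Relative to high-spin t₂g³ eg² (0 paired), the low-spin configuration has 2 additional pairs, contributing +2 × 193 = +386 kJ/mol.
Overall CFSE = -754 + 386 = -368 kJ/mol.

-368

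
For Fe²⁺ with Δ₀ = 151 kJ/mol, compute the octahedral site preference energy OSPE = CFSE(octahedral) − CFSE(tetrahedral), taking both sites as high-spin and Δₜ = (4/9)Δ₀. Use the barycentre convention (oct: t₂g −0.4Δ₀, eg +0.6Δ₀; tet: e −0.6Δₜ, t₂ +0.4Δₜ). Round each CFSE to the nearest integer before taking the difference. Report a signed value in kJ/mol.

-20

Fe²⁺: group 8, so d-count = 8 − 2 = 6.
Octahedral high-spin t2g^4 e_g^2: CFSE = -0.4 × 151 = -60 kJ/mol.
In a tetrahedral site the filling is e^3 t2^3: CFSE(tet) = -0.6Δₜ = -0.6 × (4/9)(151) = -40 kJ/mol.
OSPE = -60 − (-40) = -20 kJ/mol.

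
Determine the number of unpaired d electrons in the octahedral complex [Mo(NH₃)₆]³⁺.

NH₃ is neutral, so the +3 overall charge sits on Mo: oxidation state +3.
Mo sits in group 6; removing 3 electrons leaves Mo³⁺ with 6 − 3 = 3 d electrons.
Configuration: t2g^3 e_g^0, giving 3 unpaired electrons.

3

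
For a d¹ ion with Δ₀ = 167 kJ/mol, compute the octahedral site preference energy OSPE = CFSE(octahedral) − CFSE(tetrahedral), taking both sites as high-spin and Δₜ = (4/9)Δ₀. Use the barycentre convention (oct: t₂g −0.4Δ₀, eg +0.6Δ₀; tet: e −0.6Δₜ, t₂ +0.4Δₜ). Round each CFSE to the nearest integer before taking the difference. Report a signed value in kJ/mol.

In an octahedral site d¹ (HS) is t₂g¹ eg⁰, giving CFSE(oct) = -0.4Δ₀ = -67 kJ/mol.
Tetrahedral: e¹ t₂⁰, CFSE = 1(−0.6) + 0(+0.4) = -0.6Δₜ = -0.6 × (4/9) × 167 = -45 kJ/mol.
OSPE = CFSE(oct) − CFSE(tet) = -67 − (-45) = -22 kJ/mol.

-22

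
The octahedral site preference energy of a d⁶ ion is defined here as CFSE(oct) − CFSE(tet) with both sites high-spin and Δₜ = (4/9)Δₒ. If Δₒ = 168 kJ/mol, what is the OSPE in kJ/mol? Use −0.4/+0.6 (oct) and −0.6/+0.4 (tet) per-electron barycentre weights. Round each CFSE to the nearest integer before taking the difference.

-22

In an octahedral site d⁶ (HS) is t2g^4 e_g^2, giving CFSE(oct) = -0.4Δₒ = -67 kJ/mol.
In a tetrahedral site the filling is e^3 t2^3: CFSE(tet) = -0.6Δₜ = -0.6 × (4/9)(168) = -45 kJ/mol.
OSPE = -67 − (-45) = -22 kJ/mol.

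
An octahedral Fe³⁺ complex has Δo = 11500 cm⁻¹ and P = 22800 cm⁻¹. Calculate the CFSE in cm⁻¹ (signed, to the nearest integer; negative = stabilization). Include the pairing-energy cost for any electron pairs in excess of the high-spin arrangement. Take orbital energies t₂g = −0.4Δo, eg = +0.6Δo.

0

Fe is in group 8, so Fe³⁺ is d⁵ (8 − 3 = 5).
Since Δo = 11500 cm⁻¹ < P = 22800 cm⁻¹, the complex adopts the high-spin configuration.
That gives t₂g³ eg².
Orbital CFSE = 0.0Δo = 0.0 × 11500 = 0 cm⁻¹.
High-spin has no excess pairs, so no pairing correction applies.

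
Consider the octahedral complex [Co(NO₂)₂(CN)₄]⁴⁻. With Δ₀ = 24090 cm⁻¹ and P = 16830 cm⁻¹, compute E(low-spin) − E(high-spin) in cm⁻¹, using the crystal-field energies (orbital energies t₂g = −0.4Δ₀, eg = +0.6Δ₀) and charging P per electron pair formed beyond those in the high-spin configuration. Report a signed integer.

-7260

Ligand charges: 2×(-1) from NO₂⁻ and 4×(-1) from CN⁻ sum to -6; with overall charge -4, Co is +2.
Co²⁺: group 9, so d-count = 9 − 2 = 7.
In the high-spin limit (t₂g⁵ eg²) the orbital term is -0.8Δ₀ = -19272 cm⁻¹, with no excess pairing.
Low-spin t₂g⁶ eg¹ gives -1.8Δ₀ = -43362 cm⁻¹, but forming 1 extra pair costs 1P = 16830 cm⁻¹, so E(LS) = -43362 + 16830 = -26532 cm⁻¹.
E(LS) − E(HS) = -26532 − (-19272) = -7260 cm⁻¹.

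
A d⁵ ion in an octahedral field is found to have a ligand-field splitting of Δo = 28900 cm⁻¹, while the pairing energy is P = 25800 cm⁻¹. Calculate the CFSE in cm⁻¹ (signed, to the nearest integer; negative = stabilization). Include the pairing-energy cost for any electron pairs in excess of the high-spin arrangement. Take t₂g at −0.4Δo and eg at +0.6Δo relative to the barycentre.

-6200

With Δo > P the complex is low-spin.
Filling d⁵ accordingly: t₂g⁵ eg⁰.
Orbital CFSE = -2.0Δo = -2.0 × 28900 = -57800 cm⁻¹.
Excess pairs vs high-spin: 2 − 0 = 2; pairing cost = +51600 cm⁻¹.
Net CFSE = -57800 + 51600 = -6200 cm⁻¹.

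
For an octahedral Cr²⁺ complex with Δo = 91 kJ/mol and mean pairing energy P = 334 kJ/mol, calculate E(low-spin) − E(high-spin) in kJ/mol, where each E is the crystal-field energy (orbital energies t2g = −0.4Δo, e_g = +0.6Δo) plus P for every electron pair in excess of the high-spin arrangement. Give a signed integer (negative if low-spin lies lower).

Group 6 minus oxidation state +2 gives a d⁴ configuration for Cr²⁺.
High-spin d⁴ fills as t2g^3 e_g^1 with CFSE 3(−0.4) + 1(+0.6) = -0.6Δo = -55 kJ/mol.
Low-spin t2g^4 e_g^0 gives -1.6Δo = -146 kJ/mol, but forming 1 extra pair costs 1P = 334 kJ/mol, so E(LS) = -146 + 334 = 188 kJ/mol.
E(LS) − E(HS) = 188 − (-55) = 243 kJ/mol.

243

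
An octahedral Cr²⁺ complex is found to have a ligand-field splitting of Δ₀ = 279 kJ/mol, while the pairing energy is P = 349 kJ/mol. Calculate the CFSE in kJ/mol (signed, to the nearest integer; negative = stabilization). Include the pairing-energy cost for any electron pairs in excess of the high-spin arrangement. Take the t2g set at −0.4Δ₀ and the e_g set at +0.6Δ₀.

Group 6 minus oxidation state +2 gives a d⁴ configuration for Cr²⁺.
Δ₀ < P, so pairing is avoided: the ground state is high-spin.
That gives t2g^3 e_g^1.
Orbital CFSE = -0.6Δ₀ = -0.6 × 279 = -167 kJ/mol.
High-spin has no excess pairs, so no pairing correction applies.

-167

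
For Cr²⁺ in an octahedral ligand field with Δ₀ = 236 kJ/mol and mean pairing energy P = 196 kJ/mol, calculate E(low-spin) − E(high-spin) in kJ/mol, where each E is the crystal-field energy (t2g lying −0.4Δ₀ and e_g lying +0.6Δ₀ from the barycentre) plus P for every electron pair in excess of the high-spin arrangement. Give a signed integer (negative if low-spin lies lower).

-40

Group 6 minus oxidation state +2 gives a d⁴ configuration for Cr²⁺.
High-spin: t2g^3 e_g^1, CFSE = -0.6Δ₀ = -142 kJ/mol.
Low-spin t2g^4 e_g^0 gives -1.6Δ₀ = -378 kJ/mol, but forming 1 extra pair costs 1P = 196 kJ/mol, so E(LS) = -378 + 196 = -182 kJ/mol.
Thus E(LS) − E(HS) = -40 kJ/mol.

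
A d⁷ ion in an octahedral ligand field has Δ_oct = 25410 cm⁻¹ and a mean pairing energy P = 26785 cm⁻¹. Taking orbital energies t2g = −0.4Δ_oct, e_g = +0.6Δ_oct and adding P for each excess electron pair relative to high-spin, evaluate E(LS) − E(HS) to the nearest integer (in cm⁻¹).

1375

High-spin: t2g^5 e_g^2, CFSE = -0.8Δ_oct = -20328 cm⁻¹.
Low-spin: t2g^6 e_g^1, orbital CFSE = -1.8Δ_oct = -45738 cm⁻¹; plus 1 excess pair × P = +26785 cm⁻¹; total -18953 cm⁻¹.
The difference is -18953 − (-20328) = 1375 cm⁻¹, so high-spin lies lower.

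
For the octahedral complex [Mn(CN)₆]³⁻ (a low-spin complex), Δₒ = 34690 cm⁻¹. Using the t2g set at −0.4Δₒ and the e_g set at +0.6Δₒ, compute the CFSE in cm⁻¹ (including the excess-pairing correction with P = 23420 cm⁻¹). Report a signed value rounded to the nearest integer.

-32084

Each CN⁻ contributes -1; 6 × (-1) = -6. With overall charge -3, Mn is in the +3 oxidation state.
Mn³⁺: group 7, so d-count = 7 − 3 = 4.
The d⁴ electrons fill as t2g^4 e_g^0.
The orbital stabilization is -1.6Δₒ = -1.6 × 34690 = -55504 cm⁻¹.
Pairing penalty: 1 pair vs 0 in the high-spin reference → 1 extra × P = 23420 cm⁻¹.
Overall CFSE = -55504 + 23420 = -32084 cm⁻¹.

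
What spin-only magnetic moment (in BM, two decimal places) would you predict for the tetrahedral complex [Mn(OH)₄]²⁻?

5.92 BM

Each OH⁻ contributes -1; 4 × (-1) = -4. With overall charge -2, Mn is in the +2 oxidation state.
Mn²⁺: group 7, so d-count = 7 − 2 = 5.
With tetrahedral geometry the complex is necessarily high-spin.
Configuration: e² t₂³ → 5 unpaired electrons.
μ(spin-only) = √[5(5+2)] = √35 ≈ 5.92 BM.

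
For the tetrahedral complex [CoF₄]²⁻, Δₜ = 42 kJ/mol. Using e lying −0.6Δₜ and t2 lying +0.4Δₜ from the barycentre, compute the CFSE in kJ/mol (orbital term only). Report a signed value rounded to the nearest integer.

Each F⁻ contributes -1; 4 × (-1) = -4. With overall charge -2, Co is in the +2 oxidation state.
Group 9 minus oxidation state +2 gives a d⁷ configuration for Co²⁺.
Tetrahedral splitting is small, so the complex is high-spin.
The d⁷ electrons fill as e^4 t2^3.
The orbital stabilization is -1.2Δₜ = -1.2 × 42 = -50 kJ/mol.

-50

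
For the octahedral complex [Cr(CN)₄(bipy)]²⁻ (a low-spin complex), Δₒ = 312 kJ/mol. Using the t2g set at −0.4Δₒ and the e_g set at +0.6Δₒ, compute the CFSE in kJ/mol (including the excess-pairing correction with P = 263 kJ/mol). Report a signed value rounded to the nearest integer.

Ligand charges: 4×(-1) from CN⁻ and 1×(+0) from bipy sum to -4; with overall charge -2, Cr is +2.
Cr is in group 6, so Cr²⁺ is d⁴ (6 − 2 = 4).
Electron filling gives t2g^4 e_g^0.
Orbital CFSE = 4(-0.4) + 0(0.6) = -1.6Δₒ = -1.6 × 312 = -499 kJ/mol.
High-spin d⁴ would be t2g^3 e_g^1 with 0 pairs; low-spin has 1, so 1 excess pair costs +1P = +263 kJ/mol.
Combining: -499 + 263 = -236 kJ/mol.

-236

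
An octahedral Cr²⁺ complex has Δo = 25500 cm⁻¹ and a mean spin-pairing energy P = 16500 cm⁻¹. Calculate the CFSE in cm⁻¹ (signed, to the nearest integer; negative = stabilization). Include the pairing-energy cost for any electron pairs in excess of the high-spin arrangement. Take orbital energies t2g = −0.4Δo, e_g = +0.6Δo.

Cr is in group 6, so Cr²⁺ is d⁴ (6 − 2 = 4).
Here Δo > P (25500 > 16500), so the low-spin state is favoured.
Configuration: t2g^4 e_g^0.
Orbital CFSE = -1.6Δo = -1.6 × 25500 = -40800 cm⁻¹.
Excess pairs vs high-spin: 1 − 0 = 1; pairing cost = +16500 cm⁻¹.
Net CFSE = -40800 + 16500 = -24300 cm⁻¹.

-24300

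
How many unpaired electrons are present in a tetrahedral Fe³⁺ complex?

5

Fe³⁺: group 8, so d-count = 8 − 3 = 5.
Tetrahedral fields are weak (Δₜ ≈ 4/9 Δₒ), so electrons fill high-spin.
Configuration: e^2 t2^3, giving 5 unpaired electrons.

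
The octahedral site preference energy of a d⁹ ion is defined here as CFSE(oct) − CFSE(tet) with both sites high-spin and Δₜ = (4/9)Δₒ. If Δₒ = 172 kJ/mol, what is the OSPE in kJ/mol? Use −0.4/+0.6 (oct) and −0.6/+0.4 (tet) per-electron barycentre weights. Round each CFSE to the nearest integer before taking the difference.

-72

Octahedral high-spin t2g^6 e_g^3: CFSE = -0.6 × 172 = -103 kJ/mol.
Tetrahedral e^4 t2^5 gives -0.4Δₜ = -0.4 × (4/9) × 172 = -31 kJ/mol.
OSPE = -103 − (-31) = -72 kJ/mol.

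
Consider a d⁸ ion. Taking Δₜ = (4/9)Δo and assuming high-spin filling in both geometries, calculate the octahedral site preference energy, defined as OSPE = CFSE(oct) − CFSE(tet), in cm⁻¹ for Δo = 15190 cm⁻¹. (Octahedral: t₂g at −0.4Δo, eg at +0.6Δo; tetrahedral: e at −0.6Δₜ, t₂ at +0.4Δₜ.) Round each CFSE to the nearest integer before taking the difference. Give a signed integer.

-12827

Octahedral high-spin t2g^6 e_g^2: CFSE = -1.2 × 15190 = -18228 cm⁻¹.
Tetrahedral e^4 t2^4 gives -0.8Δₜ = -0.8 × (4/9) × 15190 = -5401 cm⁻¹.
OSPE = CFSE(oct) − CFSE(tet) = -18228 − (-5401) = -12827 cm⁻¹.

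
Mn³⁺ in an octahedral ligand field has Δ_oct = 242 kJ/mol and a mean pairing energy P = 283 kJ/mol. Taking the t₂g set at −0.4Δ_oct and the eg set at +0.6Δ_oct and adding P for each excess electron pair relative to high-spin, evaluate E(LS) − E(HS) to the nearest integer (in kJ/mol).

Mn³⁺: group 7, so d-count = 7 − 3 = 4.
In the high-spin limit (t₂g³ eg¹) the orbital term is -0.6Δ_oct = -145 kJ/mol, with no excess pairing.
For low-spin the configuration is t₂g⁴ eg⁰: orbital energy -1.6 × 242 = -387 kJ/mol, and 1 additional pair relative to high-spin adds 283 kJ/mol, giving -104 kJ/mol.
The difference is -104 − (-145) = 41 kJ/mol, so high-spin lies lower.

41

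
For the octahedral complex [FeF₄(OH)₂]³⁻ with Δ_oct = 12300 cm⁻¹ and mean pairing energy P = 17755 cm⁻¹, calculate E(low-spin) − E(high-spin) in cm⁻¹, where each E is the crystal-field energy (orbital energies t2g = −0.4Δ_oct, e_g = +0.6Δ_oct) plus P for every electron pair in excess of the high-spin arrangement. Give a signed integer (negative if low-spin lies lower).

Ligand charges: 4×(-1) from F⁻ and 2×(-1) from OH⁻ sum to -6; with overall charge -3, Fe is +3.
Fe sits in group 8; removing 3 electrons leaves Fe³⁺ with 8 − 3 = 5 d electrons.
In the high-spin limit (t2g^3 e_g^2) the orbital term is 0.0Δ_oct = 0 cm⁻¹, with no excess pairing.
Low-spin: t2g^5 e_g^0, orbital CFSE = -2.0Δ_oct = -24600 cm⁻¹; plus 2 excess pairs × P = +35510 cm⁻¹; total 10910 cm⁻¹.
Thus E(LS) − E(HS) = 10910 cm⁻¹.

10910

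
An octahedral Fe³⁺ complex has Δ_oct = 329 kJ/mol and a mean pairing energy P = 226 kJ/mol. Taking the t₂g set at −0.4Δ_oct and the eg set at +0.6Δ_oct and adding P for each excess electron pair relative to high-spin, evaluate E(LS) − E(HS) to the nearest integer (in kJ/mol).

-206

Fe sits in group 8; removing 3 electrons leaves Fe³⁺ with 8 − 3 = 5 d electrons.
High-spin: t₂g³ eg², CFSE = 0.0Δ_oct = 0 kJ/mol.
For low-spin the configuration is t₂g⁵ eg⁰: orbital energy -2.0 × 329 = -658 kJ/mol, and 2 additional pairs relative to high-spin add 452 kJ/mol, giving -206 kJ/mol.
The difference is -206 − (0) = -206 kJ/mol, so low-spin lies lower.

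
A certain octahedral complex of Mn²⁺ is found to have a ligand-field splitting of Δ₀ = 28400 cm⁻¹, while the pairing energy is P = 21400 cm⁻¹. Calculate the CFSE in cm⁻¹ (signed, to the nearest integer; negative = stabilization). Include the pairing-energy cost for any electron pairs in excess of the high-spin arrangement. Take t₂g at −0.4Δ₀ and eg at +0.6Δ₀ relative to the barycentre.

Group 7 minus oxidation state +2 gives a d⁵ configuration for Mn²⁺.
Δ₀ > P, so pairing is preferred: the ground state is low-spin.
That gives t₂g⁵ eg⁰.
Orbital CFSE = -2.0Δ₀ = -2.0 × 28400 = -56800 cm⁻¹.
Excess pairs vs high-spin: 2 − 0 = 2; pairing cost = +42800 cm⁻¹.
Net CFSE = -56800 + 42800 = -14000 cm⁻¹.

-14000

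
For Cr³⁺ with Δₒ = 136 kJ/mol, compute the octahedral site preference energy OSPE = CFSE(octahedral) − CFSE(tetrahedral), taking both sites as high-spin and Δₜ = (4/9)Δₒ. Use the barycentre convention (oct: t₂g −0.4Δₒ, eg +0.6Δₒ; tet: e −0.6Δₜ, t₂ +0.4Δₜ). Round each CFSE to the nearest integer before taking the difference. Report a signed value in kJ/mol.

Cr is in group 6, so Cr³⁺ is d³ (6 − 3 = 3).
Octahedral (high-spin): t₂g³ eg⁰, CFSE = 3(−0.4) + 0(+0.6) = -1.2Δₒ = -1.2 × 136 = -163 kJ/mol.
Tetrahedral e² t₂¹ gives -0.8Δₜ = -0.8 × (4/9) × 136 = -48 kJ/mol.
Subtracting, OSPE = -163 − (-48) = -115 kJ/mol.

-115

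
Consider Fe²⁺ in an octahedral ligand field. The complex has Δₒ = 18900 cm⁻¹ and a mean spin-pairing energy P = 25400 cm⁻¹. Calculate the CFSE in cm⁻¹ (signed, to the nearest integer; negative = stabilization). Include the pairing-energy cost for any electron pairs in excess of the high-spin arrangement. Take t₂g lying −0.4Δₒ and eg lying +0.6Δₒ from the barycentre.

Fe²⁺: group 8, so d-count = 8 − 2 = 6.
Δₒ < P, so pairing is avoided: the ground state is high-spin.
That gives t₂g⁴ eg².
Orbital CFSE = -0.4Δₒ = -0.4 × 18900 = -7560 cm⁻¹.
High-spin has no excess pairs, so no pairing correction applies.

-7560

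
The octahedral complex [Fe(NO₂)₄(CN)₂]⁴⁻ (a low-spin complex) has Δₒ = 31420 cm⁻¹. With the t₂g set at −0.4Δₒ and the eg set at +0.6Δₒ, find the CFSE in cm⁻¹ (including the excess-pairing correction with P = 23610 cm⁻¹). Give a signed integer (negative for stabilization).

-28188

Ligand charges: 4×(-1) from NO₂⁻ and 2×(-1) from CN⁻ sum to -6; with overall charge -4, Fe is +2.
Fe²⁺: group 8, so d-count = 8 − 2 = 6.
Electron filling gives t₂g⁶ eg⁰.
CFSE(orbital) = 6×(-0.4Δₒ) + 0×(0.6Δₒ) = -2.4Δₒ; with Δₒ = 31420 cm⁻¹ that is -75408 cm⁻¹.
Pairing penalty: 3 pairs vs 1 in the high-spin reference → 2 extra × P = 47220 cm⁻¹.
Overall CFSE = -75408 + 47220 = -28188 cm⁻¹.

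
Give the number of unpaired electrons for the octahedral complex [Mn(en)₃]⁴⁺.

en is neutral, so the +4 overall charge sits on Mn: oxidation state +4.
Mn⁴⁺: group 7, so d-count = 7 − 4 = 3.
Configuration: t2g^3 e_g^0, giving 3 unpaired electrons.

3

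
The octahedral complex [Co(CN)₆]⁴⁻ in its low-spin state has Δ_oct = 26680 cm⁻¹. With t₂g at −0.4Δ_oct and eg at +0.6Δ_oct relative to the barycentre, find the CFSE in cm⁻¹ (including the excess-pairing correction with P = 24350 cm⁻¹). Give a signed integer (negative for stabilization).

-23674

Each CN⁻ contributes -1; 6 × (-1) = -6. With overall charge -4, Co is in the +2 oxidation state.
Co²⁺: group 9, so d-count = 9 − 2 = 7.
Configuration: t₂g⁶ eg¹.
Orbital CFSE = 6(-0.4) + 1(0.6) = -1.8Δ_oct = -1.8 × 26680 = -48024 cm⁻¹.
Relative to high-spin t₂g⁵ eg² (2 paired), the low-spin configuration has 1 additional pair, contributing +1 × 24350 = +24350 cm⁻¹.
Combining: -48024 + 24350 = -23674 cm⁻¹.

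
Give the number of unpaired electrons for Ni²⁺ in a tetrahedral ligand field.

Group 10 minus oxidation state +2 gives a d⁸ configuration for Ni²⁺.
With tetrahedral geometry the complex is necessarily high-spin.
Configuration: e⁴ t₂⁴, giving 2 unpaired electrons.

2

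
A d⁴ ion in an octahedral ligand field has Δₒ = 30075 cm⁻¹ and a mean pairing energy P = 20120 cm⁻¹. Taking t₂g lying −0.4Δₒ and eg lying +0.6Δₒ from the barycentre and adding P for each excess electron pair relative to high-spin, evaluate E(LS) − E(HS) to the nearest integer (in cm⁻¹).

-9955

High-spin d⁴ fills as t₂g³ eg¹ with CFSE 3(−0.4) + 1(+0.6) = -0.6Δₒ = -18045 cm⁻¹.
Low-spin t₂g⁴ eg⁰ gives -1.6Δₒ = -48120 cm⁻¹, but forming 1 extra pair costs 1P = 20120 cm⁻¹, so E(LS) = -48120 + 20120 = -28000 cm⁻¹.
Thus E(LS) − E(HS) = -9955 cm⁻¹.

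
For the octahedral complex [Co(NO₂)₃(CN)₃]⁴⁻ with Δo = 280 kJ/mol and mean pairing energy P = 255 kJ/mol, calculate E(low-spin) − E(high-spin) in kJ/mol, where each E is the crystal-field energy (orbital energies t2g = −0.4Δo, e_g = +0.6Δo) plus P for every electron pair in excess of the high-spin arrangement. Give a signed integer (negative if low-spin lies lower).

Ligand charges: 3×(-1) from NO₂⁻ and 3×(-1) from CN⁻ sum to -6; with overall charge -4, Co is +2.
Co²⁺: group 9, so d-count = 9 − 2 = 7.
High-spin d⁷ fills as t2g^5 e_g^2 with CFSE 5(−0.4) + 2(+0.6) = -0.8Δo = -224 kJ/mol.
Low-spin: t2g^6 e_g^1, orbital CFSE = -1.8Δo = -504 kJ/mol; plus 1 excess pair × P = +255 kJ/mol; total -249 kJ/mol.
E(LS) − E(HS) = -249 − (-224) = -25 kJ/mol.

-25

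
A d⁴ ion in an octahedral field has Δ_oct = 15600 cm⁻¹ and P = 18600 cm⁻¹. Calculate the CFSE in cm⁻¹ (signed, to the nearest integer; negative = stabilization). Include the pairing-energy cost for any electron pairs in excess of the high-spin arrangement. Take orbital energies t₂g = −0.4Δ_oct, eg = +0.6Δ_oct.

Here Δ_oct < P (15600 < 18600), so the high-spin state is favoured.
That gives t₂g³ eg¹.
Orbital CFSE = -0.6Δ_oct = -0.6 × 15600 = -9360 cm⁻¹.
High-spin has no excess pairs, so no pairing correction applies.

-9360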